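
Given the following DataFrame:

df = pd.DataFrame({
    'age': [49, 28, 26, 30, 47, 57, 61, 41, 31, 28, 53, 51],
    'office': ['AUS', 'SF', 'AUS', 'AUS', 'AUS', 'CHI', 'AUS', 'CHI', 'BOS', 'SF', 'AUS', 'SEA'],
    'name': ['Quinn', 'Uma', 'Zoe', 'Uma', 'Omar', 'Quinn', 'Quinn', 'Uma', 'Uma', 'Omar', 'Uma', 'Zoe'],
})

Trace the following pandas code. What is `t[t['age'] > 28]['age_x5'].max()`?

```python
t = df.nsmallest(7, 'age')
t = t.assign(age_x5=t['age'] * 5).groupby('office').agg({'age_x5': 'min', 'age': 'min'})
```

205

take 7 rows with smallest age:
   age office  name
2   26    AUS   Zoe
1   28     SF   Uma
9   28     SF  Omar
3   30    AUS   Uma
8   31    BOS   Uma
7   41    CHI   Uma
4   47    AUS  Omar
add column age_x5 = t['age'] * 5:
   age office  name  age_x5
2   26    AUS   Zoe     130
1   28     SF   Uma     140
9   28     SF  Omar     140
3   30    AUS   Uma     150
8   31    BOS   Uma     155
7   41    CHI   Uma     205
4   47    AUS  Omar     235
group by office: min(age_x5), min(age):
        age_x5  age
office             
AUS        130   26
BOS        155   31
CHI        205   41
SF         140   28
filter rows where age > 28:
        age_x5  age
office             
BOS        155   31
CHI        205   41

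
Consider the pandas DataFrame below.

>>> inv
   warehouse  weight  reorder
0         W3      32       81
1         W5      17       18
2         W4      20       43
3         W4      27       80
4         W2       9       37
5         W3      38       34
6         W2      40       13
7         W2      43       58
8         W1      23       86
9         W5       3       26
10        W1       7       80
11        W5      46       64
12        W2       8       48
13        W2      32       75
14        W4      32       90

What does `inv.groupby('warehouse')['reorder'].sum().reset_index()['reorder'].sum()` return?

833

group by warehouse, sum of reorder:
warehouse
W1    166
W2    231
W3    115
W4    213
W5    108
Name: reorder, dtype: int64
reset_index():
  warehouse  reorder
0        W1      166
1        W2      231
2        W3      115
3        W4      213
4        W5      108
Taking the sum of column 'reorder' gives 833.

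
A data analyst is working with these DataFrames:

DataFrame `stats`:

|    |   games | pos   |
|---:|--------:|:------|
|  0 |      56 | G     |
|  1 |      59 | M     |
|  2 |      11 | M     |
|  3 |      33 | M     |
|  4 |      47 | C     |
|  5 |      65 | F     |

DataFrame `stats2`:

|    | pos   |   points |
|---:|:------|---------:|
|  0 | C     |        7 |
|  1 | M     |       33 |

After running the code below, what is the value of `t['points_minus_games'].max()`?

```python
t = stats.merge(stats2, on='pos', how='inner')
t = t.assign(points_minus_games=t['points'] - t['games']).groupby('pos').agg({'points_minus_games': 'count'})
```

merge on 'pos' (how='inner') → 4 rows:
   games pos  points
0     59   M      33
1     11   M      33
2     33   M      33
3     47   C       7
add column points_minus_games = t['points'] - t['games']:
   games pos  points  points_minus_games
0     59   M      33                 -26
1     11   M      33                  22
2     33   M      33                   0
3     47   C       7                 -40
group by pos, count of points_minus_games:
     points_minus_games
pos                    
C                     1
M                     3

3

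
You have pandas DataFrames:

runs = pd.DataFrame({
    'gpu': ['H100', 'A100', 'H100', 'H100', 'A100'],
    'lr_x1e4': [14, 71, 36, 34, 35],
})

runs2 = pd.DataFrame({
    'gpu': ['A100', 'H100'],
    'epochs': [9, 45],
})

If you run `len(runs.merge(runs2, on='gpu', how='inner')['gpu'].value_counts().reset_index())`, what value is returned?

2

merge on 'gpu' (how='inner') → 5 rows:
    gpu  lr_x1e4  epochs
0  H100       14      45
1  A100       71       9
2  H100       36      45
3  H100       34      45
4  A100       35       9
value_counts of gpu:
gpu
H100    3
A100    2
Name: count, dtype: int64
reset_index():
    gpu  count
0  H100      3
1  A100      2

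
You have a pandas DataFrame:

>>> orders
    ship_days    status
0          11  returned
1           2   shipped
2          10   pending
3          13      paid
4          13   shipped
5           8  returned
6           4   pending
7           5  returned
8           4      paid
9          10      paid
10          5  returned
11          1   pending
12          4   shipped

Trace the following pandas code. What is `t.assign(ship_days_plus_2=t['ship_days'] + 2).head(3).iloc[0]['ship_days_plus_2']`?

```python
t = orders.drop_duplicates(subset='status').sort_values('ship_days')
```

drop duplicate status (keep=first):
   ship_days    status
0         11  returned
1          2   shipped
2         10   pending
3         13      paid
sort by ship_days:
   ship_days    status
1          2   shipped
2         10   pending
0         11  returned
3         13      paid
add column ship_days_plus_2 = t['ship_days'] + 2:
   ship_days    status  ship_days_plus_2
1          2   shipped                 4
2         10   pending                12
0         11  returned                13
3         13      paid                15
take first 3 rows:
   ship_days    status  ship_days_plus_2
1          2   shipped                 4
2         10   pending                12
0         11  returned                13
Reading off the value at position 0, column 'ship_days_plus_2', we get 4.

4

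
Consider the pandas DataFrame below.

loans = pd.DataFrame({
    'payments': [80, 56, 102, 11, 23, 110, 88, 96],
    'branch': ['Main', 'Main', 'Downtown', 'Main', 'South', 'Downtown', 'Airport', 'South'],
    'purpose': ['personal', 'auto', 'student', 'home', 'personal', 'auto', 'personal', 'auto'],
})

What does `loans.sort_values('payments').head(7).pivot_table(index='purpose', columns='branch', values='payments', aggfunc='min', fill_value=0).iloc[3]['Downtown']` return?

sort by payments:
   payments    branch   purpose
3        11      Main      home
4        23     South  personal
1        56      Main      auto
0        80      Main  personal
6        88   Airport  personal
7        96     South      auto
2       102  Downtown   student
5       110  Downtown      auto
take first 7 rows:
   payments    branch   purpose
3        11      Main      home
4        23     South  personal
1        56      Main      auto
0        80      Main  personal
6        88   Airport  personal
7        96     South      auto
2       102  Downtown   student
pivot: rows=purpose, cols=branch, min(payments):
branch    Airport  Downtown  Main  South
purpose                                 
auto            0         0    56     96
home            0         0    11      0
personal       88         0    80     23
student         0       102     0      0

102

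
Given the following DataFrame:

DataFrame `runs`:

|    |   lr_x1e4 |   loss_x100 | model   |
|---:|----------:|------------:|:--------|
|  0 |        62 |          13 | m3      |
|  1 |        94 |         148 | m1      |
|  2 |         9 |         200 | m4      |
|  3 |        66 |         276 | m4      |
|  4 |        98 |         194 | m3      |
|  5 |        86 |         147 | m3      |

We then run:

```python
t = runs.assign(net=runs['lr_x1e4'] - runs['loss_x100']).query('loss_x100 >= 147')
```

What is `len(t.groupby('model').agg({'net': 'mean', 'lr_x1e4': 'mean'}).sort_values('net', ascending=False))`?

add column net = runs['lr_x1e4'] - runs['loss_x100']:
   lr_x1e4  loss_x100 model  net
0       62         13    m3   49
1       94        148    m1  -54
2        9        200    m4 -191
3       66        276    m4 -210
4       98        194    m3  -96
5       86        147    m3  -61
filter rows where loss_x100 >= 147:
   lr_x1e4  loss_x100 model  net
1       94        148    m1  -54
2        9        200    m4 -191
3       66        276    m4 -210
4       98        194    m3  -96
5       86        147    m3  -61
group by model: mean(net), mean(lr_x1e4):
         net  lr_x1e4
model                
m1     -54.0     94.0
m3     -78.5     92.0
m4    -200.5     37.5
sort by net descending:
         net  lr_x1e4
model                
m1     -54.0     94.0
m3     -78.5     92.0
m4    -200.5     37.5
Reading off the number of rows, we get 3.

3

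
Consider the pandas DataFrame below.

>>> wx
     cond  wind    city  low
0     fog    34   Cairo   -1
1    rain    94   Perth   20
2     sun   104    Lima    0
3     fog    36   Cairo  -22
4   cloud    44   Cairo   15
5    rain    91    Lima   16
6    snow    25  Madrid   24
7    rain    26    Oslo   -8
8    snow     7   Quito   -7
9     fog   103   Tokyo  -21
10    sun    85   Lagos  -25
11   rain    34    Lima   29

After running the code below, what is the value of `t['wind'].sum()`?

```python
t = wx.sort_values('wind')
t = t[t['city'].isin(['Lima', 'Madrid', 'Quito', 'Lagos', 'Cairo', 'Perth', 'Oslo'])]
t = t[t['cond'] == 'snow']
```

32

sort by wind:
     cond  wind    city  low
8    snow     7   Quito   -7
6    snow    25  Madrid   24
7    rain    26    Oslo   -8
0     fog    34   Cairo   -1
11   rain    34    Lima   29
3     fog    36   Cairo  -22
4   cloud    44   Cairo   15
10    sun    85   Lagos  -25
5    rain    91    Lima   16
1    rain    94   Perth   20
9     fog   103   Tokyo  -21
2     sun   104    Lima    0
filter rows where city in ['Lima', 'Madrid', 'Quito', 'Lagos', 'Cairo', 'Perth', 'Oslo']:
     cond  wind    city  low
8    snow     7   Quito   -7
6    snow    25  Madrid   24
7    rain    26    Oslo   -8
0     fog    34   Cairo   -1
11   rain    34    Lima   29
3     fog    36   Cairo  -22
4   cloud    44   Cairo   15
10    sun    85   Lagos  -25
5    rain    91    Lima   16
1    rain    94   Perth   20
2     sun   104    Lima    0
filter rows where cond == 'snow':
   cond  wind    city  low
8  snow     7   Quito   -7
6  snow    25  Madrid   24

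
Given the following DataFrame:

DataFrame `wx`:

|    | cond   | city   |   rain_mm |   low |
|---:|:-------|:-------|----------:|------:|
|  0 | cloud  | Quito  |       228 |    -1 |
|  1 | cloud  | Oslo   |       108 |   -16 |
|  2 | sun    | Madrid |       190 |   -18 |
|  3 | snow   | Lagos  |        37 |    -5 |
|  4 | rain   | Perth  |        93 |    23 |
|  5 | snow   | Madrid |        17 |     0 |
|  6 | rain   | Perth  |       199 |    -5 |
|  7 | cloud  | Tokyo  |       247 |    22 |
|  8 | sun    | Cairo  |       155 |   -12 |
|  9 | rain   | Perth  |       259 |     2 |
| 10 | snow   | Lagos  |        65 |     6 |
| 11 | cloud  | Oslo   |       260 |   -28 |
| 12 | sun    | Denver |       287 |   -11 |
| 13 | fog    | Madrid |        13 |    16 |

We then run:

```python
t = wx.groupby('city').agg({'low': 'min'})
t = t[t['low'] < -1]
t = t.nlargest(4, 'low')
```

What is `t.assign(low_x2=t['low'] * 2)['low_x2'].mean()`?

group by city, min of low:
        low
city       
Cairo   -12
Denver  -11
Lagos    -5
Madrid  -18
Oslo    -28
Perth    -5
Quito    -1
Tokyo    22
filter rows where low < -1:
        low
city       
Cairo   -12
Denver  -11
Lagos    -5
Madrid  -18
Oslo    -28
Perth    -5
take 4 rows with largest low:
        low
city       
Lagos    -5
Perth    -5
Denver  -11
Cairo   -12
add column low_x2 = t['low'] * 2:
        low  low_x2
city               
Lagos    -5     -10
Perth    -5     -10
Denver  -11     -22
Cairo   -12     -24
Reading off the mean of column 'low_x2', we get -16.5.

-16.5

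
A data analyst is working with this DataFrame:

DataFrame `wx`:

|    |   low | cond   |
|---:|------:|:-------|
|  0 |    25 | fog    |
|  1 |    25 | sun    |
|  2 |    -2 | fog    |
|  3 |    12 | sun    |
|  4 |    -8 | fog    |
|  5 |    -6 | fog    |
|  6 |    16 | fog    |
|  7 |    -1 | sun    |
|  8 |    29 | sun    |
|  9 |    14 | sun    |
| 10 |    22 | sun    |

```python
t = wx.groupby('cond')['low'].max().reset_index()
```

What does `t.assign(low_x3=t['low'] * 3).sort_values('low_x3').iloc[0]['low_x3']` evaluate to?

group by cond, max of low:
cond
fog    25
sun    29
Name: low, dtype: int64
reset_index():
  cond  low
0  fog   25
1  sun   29
add column low_x3 = t['low'] * 3:
  cond  low  low_x3
0  fog   25      75
1  sun   29      87
sort by low_x3:
  cond  low  low_x3
0  fog   25      75
1  sun   29      87
Reading off the value at position 0, column 'low_x3', we get 75.

75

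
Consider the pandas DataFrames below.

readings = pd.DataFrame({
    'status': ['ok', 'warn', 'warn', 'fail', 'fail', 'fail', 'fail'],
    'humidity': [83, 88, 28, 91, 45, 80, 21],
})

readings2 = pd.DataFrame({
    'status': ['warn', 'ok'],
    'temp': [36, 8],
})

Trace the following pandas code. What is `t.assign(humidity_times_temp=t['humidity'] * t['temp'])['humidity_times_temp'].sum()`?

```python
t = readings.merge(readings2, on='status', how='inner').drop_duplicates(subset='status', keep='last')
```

1672

merge on 'status' (how='inner') → 3 rows:
  status  humidity  temp
0     ok        83     8
1   warn        88    36
2   warn        28    36
drop duplicate status (keep=last):
  status  humidity  temp
0     ok        83     8
2   warn        28    36
add column humidity_times_temp = t['humidity'] * t['temp']:
  status  humidity  temp  humidity_times_temp
0     ok        83     8                  664
2   warn        28    36                 1008
Taking the sum of column 'humidity_times_temp' gives 1672.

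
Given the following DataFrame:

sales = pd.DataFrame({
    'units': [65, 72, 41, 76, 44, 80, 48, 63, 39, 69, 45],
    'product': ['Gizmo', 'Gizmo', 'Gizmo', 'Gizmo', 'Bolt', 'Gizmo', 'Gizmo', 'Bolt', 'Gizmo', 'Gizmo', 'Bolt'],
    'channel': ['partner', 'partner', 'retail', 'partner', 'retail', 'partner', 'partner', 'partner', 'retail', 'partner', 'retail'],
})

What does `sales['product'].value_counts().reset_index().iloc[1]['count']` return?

value_counts of product:
product
Gizmo    8
Bolt     3
Name: count, dtype: int64
reset_index():
  product  count
0   Gizmo      8
1    Bolt      3

3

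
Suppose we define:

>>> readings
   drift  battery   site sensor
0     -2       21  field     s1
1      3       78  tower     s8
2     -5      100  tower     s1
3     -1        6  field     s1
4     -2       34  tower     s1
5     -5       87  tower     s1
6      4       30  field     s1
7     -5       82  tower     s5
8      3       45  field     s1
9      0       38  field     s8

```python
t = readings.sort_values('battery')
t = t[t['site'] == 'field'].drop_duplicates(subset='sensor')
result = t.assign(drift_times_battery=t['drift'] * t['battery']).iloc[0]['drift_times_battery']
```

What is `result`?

sort by battery:
   drift  battery   site sensor
3     -1        6  field     s1
0     -2       21  field     s1
6      4       30  field     s1
4     -2       34  tower     s1
9      0       38  field     s8
8      3       45  field     s1
1      3       78  tower     s8
7     -5       82  tower     s5
5     -5       87  tower     s1
2     -5      100  tower     s1
filter rows where site == 'field':
   drift  battery   site sensor
3     -1        6  field     s1
0     -2       21  field     s1
6      4       30  field     s1
9      0       38  field     s8
8      3       45  field     s1
drop duplicate sensor (keep=first):
   drift  battery   site sensor
3     -1        6  field     s1
9      0       38  field     s8
add column drift_times_battery = t['drift'] * t['battery']:
   drift  battery   site sensor  drift_times_battery
3     -1        6  field     s1                   -6
9      0       38  field     s8                    0
value at position 0, column 'drift_times_battery' → -6

-6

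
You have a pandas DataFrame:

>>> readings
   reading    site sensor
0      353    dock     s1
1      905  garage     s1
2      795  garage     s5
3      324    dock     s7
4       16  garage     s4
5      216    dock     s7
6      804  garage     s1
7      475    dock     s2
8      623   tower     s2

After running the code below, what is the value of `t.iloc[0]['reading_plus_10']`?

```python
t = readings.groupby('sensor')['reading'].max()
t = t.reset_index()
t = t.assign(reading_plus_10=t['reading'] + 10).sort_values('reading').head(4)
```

26

group by sensor, max of reading:
sensor
s1    905
s2    623
s4     16
s5    795
s7    324
Name: reading, dtype: int64
reset_index():
  sensor  reading
0     s1      905
1     s2      623
2     s4       16
3     s5      795
4     s7      324
add column reading_plus_10 = t['reading'] + 10:
  sensor  reading  reading_plus_10
0     s1      905              915
1     s2      623              633
2     s4       16               26
3     s5      795              805
4     s7      324              334
sort by reading:
  sensor  reading  reading_plus_10
2     s4       16               26
4     s7      324              334
1     s2      623              633
3     s5      795              805
0     s1      905              915
take first 4 rows:
  sensor  reading  reading_plus_10
2     s4       16               26
4     s7      324              334
1     s2      623              633
3     s5      795              805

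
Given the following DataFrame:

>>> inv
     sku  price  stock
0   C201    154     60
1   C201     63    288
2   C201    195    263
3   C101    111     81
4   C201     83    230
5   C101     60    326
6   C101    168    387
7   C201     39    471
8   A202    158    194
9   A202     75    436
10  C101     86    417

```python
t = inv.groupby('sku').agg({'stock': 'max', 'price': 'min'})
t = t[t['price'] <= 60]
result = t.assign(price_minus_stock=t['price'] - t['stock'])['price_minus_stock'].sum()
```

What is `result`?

-789

group by sku: max(stock), min(price):
      stock  price
sku               
A202    436     75
C101    417     60
C201    471     39
filter rows where price <= 60:
      stock  price
sku               
C101    417     60
C201    471     39
add column price_minus_stock = t['price'] - t['stock']:
      stock  price  price_minus_stock
sku                                  
C101    417     60               -357
C201    471     39               -432
Hence -789.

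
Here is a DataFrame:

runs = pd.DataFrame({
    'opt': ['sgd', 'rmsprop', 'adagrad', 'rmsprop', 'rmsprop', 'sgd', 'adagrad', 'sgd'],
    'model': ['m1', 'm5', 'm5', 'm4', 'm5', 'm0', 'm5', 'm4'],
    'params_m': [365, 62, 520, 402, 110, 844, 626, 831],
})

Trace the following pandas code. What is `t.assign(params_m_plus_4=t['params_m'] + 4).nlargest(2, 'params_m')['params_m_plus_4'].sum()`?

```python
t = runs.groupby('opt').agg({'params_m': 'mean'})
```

1261.0

group by opt, mean of params_m:
           params_m
opt                
adagrad  573.000000
rmsprop  191.333333
sgd      680.000000
add column params_m_plus_4 = t['params_m'] + 4:
           params_m  params_m_plus_4
opt                                 
adagrad  573.000000       577.000000
rmsprop  191.333333       195.333333
sgd      680.000000       684.000000
take 2 rows with largest params_m:
         params_m  params_m_plus_4
opt                               
sgd         680.0            684.0
adagrad     573.0            577.0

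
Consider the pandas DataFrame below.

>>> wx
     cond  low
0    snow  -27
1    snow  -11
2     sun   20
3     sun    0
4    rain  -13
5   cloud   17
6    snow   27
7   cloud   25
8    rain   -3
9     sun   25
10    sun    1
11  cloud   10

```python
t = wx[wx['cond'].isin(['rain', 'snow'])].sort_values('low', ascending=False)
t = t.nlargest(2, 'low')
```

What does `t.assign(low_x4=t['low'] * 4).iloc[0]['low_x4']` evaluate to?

108

filter rows where cond in ['rain', 'snow']:
   cond  low
0  snow  -27
1  snow  -11
4  rain  -13
6  snow   27
8  rain   -3
sort by low descending:
   cond  low
6  snow   27
8  rain   -3
1  snow  -11
4  rain  -13
0  snow  -27
take 2 rows with largest low:
   cond  low
6  snow   27
8  rain   -3
add column low_x4 = t['low'] * 4:
   cond  low  low_x4
6  snow   27     108
8  rain   -3     -12
Taking the value at position 0, column 'low_x4' gives 108.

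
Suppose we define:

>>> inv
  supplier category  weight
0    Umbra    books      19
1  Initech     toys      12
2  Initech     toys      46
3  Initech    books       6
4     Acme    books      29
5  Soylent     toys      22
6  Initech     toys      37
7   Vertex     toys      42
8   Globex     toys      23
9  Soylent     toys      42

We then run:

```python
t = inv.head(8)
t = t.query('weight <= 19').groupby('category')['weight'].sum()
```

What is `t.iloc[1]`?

take first 8 rows:
  supplier category  weight
0    Umbra    books      19
1  Initech     toys      12
2  Initech     toys      46
3  Initech    books       6
4     Acme    books      29
5  Soylent     toys      22
6  Initech     toys      37
7   Vertex     toys      42
filter rows where weight <= 19:
  supplier category  weight
0    Umbra    books      19
1  Initech     toys      12
3  Initech    books       6
group by category, sum of weight:
category
books    25
toys     12
Name: weight, dtype: int64
Reading off the value at position 1, we get 12.

12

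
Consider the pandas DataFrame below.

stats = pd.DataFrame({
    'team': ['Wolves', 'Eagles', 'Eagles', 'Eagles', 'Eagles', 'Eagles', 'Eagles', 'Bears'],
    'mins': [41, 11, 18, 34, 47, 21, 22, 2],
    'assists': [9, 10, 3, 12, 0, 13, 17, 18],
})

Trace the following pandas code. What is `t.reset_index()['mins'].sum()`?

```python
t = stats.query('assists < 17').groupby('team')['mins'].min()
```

filter rows where assists < 17:
     team  mins  assists
0  Wolves    41        9
1  Eagles    11       10
2  Eagles    18        3
3  Eagles    34       12
4  Eagles    47        0
5  Eagles    21       13
group by team, min of mins:
team
Eagles    11
Wolves    41
Name: mins, dtype: int64
reset_index():
     team  mins
0  Eagles    11
1  Wolves    41
Finally, sum of column 'mins' = 52.

52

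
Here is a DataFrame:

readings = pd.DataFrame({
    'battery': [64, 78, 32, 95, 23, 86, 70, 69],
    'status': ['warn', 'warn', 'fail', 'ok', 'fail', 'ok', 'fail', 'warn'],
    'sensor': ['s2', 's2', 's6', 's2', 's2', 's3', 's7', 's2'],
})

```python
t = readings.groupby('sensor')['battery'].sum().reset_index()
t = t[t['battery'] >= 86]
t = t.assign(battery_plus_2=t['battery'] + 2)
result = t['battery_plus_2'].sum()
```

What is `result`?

419

group by sensor, sum of battery:
sensor
s2    329
s3     86
s6     32
s7     70
Name: battery, dtype: int64
reset_index():
  sensor  battery
0     s2      329
1     s3       86
2     s6       32
3     s7       70
filter rows where battery >= 86:
  sensor  battery
0     s2      329
1     s3       86
add column battery_plus_2 = t['battery'] + 2:
  sensor  battery  battery_plus_2
0     s2      329             331
1     s3       86              88
Hence 419.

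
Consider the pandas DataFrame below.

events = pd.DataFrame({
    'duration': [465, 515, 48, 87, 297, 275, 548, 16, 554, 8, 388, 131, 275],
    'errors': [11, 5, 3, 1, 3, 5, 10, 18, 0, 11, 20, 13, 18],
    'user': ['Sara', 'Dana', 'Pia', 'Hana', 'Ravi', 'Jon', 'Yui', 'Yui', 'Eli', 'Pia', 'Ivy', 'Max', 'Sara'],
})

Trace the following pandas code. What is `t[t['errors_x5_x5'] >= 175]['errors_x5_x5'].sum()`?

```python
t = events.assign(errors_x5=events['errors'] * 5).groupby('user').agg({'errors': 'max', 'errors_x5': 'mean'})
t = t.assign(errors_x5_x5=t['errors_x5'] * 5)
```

add column errors_x5 = events['errors'] * 5:
    duration  errors  user  errors_x5
0        465      11  Sara         55
1        515       5  Dana         25
2         48       3   Pia         15
3         87       1  Hana          5
4        297       3  Ravi         15
5        275       5   Jon         25
6        548      10   Yui         50
7         16      18   Yui         90
8        554       0   Eli          0
9          8      11   Pia         55
10       388      20   Ivy        100
11       131      13   Max         65
12       275      18  Sara         90
group by user: max(errors), mean(errors_x5):
      errors  errors_x5
user                   
Dana       5       25.0
Eli        0        0.0
Hana       1        5.0
Ivy       20      100.0
Jon        5       25.0
Max       13       65.0
Pia       11       35.0
Ravi       3       15.0
Sara      18       72.5
Yui       18       70.0
add column errors_x5_x5 = t['errors_x5'] * 5:
      errors  errors_x5  errors_x5_x5
user                                 
Dana       5       25.0         125.0
Eli        0        0.0           0.0
Hana       1        5.0          25.0
Ivy       20      100.0         500.0
Jon        5       25.0         125.0
Max       13       65.0         325.0
Pia       11       35.0         175.0
Ravi       3       15.0          75.0
Sara      18       72.5         362.5
Yui       18       70.0         350.0
filter rows where errors_x5_x5 >= 175:
      errors  errors_x5  errors_x5_x5
user                                 
Ivy       20      100.0         500.0
Max       13       65.0         325.0
Pia       11       35.0         175.0
Sara      18       72.5         362.5
Yui       18       70.0         350.0

1712.5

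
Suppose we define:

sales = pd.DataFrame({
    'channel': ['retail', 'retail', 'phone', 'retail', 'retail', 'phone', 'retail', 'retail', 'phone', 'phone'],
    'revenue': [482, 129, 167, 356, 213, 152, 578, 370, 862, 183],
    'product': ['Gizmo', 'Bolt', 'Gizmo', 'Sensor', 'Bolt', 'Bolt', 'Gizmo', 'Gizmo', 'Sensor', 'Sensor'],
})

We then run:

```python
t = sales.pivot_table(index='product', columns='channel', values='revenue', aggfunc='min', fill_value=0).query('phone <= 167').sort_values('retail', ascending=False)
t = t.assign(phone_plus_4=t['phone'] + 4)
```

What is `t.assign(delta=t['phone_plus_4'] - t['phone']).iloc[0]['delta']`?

pivot: rows=product, cols=channel, min(revenue):
channel  phone  retail
product               
Bolt       152     129
Gizmo      167     370
Sensor     183     356
filter rows where phone <= 167:
channel  phone  retail
product               
Bolt       152     129
Gizmo      167     370
sort by retail descending:
channel  phone  retail
product               
Gizmo      167     370
Bolt       152     129
add column phone_plus_4 = t['phone'] + 4:
channel  phone  retail  phone_plus_4
product                             
Gizmo      167     370           171
Bolt       152     129           156
add column delta = t['phone_plus_4'] - t['phone']:
channel  phone  retail  phone_plus_4  delta
product                                    
Gizmo      167     370           171      4
Bolt       152     129           156      4
Then the value at position 0, column 'delta': 4

4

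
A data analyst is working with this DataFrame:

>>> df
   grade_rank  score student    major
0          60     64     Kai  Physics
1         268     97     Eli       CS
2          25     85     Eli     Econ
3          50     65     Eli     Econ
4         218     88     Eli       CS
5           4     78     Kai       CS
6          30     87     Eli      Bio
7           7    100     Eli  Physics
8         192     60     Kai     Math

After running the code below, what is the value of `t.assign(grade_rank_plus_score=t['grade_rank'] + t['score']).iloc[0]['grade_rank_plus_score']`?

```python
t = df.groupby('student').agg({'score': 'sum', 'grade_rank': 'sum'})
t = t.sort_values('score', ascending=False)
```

1120

group by student: sum(score), sum(grade_rank):
         score  grade_rank
student                   
Eli        522         598
Kai        202         256
sort by score descending:
         score  grade_rank
student                   
Eli        522         598
Kai        202         256
add column grade_rank_plus_score = t['grade_rank'] + t['score']:
         score  grade_rank  grade_rank_plus_score
student                                          
Eli        522         598                   1120
Kai        202         256                    458
Hence 1120.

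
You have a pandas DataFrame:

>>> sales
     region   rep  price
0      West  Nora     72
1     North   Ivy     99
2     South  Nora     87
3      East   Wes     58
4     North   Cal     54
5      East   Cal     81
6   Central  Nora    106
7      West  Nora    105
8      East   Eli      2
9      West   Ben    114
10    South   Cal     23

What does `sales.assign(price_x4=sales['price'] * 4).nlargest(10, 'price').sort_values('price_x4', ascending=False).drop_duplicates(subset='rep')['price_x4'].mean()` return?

add column price_x4 = sales['price'] * 4:
     region   rep  price  price_x4
0      West  Nora     72       288
1     North   Ivy     99       396
2     South  Nora     87       348
3      East   Wes     58       232
4     North   Cal     54       216
5      East   Cal     81       324
6   Central  Nora    106       424
7      West  Nora    105       420
8      East   Eli      2         8
9      West   Ben    114       456
10    South   Cal     23        92
take 10 rows with largest price:
     region   rep  price  price_x4
9      West   Ben    114       456
6   Central  Nora    106       424
7      West  Nora    105       420
1     North   Ivy     99       396
2     South  Nora     87       348
5      East   Cal     81       324
0      West  Nora     72       288
3      East   Wes     58       232
4     North   Cal     54       216
10    South   Cal     23        92
sort by price_x4 descending:
     region   rep  price  price_x4
9      West   Ben    114       456
6   Central  Nora    106       424
7      West  Nora    105       420
1     North   Ivy     99       396
2     South  Nora     87       348
5      East   Cal     81       324
0      West  Nora     72       288
3      East   Wes     58       232
4     North   Cal     54       216
10    South   Cal     23        92
drop duplicate rep (keep=first):
    region   rep  price  price_x4
9     West   Ben    114       456
6  Central  Nora    106       424
1    North   Ivy     99       396
5     East   Cal     81       324
3     East   Wes     58       232
mean of column 'price_x4' → 366.4

366.4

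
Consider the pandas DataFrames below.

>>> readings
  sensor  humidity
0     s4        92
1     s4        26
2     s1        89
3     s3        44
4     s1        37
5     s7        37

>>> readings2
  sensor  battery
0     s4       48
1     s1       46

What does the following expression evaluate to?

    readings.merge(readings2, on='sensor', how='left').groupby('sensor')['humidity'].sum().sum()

325

merge on 'sensor' (how='left') → 6 rows:
  sensor  humidity  battery
0     s4        92     48.0
1     s4        26     48.0
2     s1        89     46.0
3     s3        44      NaN
4     s1        37     46.0
5     s7        37      NaN
group by sensor, sum of humidity:
sensor
s1    126
s3     44
s4    118
s7     37
Name: humidity, dtype: int64
So sum() = 325.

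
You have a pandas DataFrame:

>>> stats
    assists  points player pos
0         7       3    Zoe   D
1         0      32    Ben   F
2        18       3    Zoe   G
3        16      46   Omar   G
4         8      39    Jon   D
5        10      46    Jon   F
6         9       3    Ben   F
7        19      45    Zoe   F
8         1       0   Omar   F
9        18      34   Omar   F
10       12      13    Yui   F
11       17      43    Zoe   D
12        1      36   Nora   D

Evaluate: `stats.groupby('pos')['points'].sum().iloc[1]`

173

group by pos, sum of points:
pos
D    121
F    173
G     49
Name: points, dtype: int64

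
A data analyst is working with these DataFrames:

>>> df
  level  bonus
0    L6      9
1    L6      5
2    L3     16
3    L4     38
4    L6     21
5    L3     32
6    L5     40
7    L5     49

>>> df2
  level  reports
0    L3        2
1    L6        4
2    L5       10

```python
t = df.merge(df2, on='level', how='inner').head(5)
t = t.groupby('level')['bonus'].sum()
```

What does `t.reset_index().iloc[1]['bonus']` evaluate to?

35

merge on 'level' (how='inner') → 7 rows:
  level  bonus  reports
0    L6      9        4
1    L6      5        4
2    L3     16        2
3    L6     21        4
4    L3     32        2
5    L5     40       10
6    L5     49       10
take first 5 rows:
  level  bonus  reports
0    L6      9        4
1    L6      5        4
2    L3     16        2
3    L6     21        4
4    L3     32        2
group by level, sum of bonus:
level
L3    48
L6    35
Name: bonus, dtype: int64
reset_index():
  level  bonus
0    L3     48
1    L6     35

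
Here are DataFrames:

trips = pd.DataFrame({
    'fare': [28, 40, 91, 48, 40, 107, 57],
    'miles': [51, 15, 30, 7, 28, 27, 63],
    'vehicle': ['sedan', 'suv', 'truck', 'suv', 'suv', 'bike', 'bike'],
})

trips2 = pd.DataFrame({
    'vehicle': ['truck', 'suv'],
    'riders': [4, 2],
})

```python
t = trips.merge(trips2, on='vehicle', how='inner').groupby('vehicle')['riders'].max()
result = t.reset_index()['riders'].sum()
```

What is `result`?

merge on 'vehicle' (how='inner') → 4 rows:
   fare  miles vehicle  riders
0    40     15     suv       2
1    91     30   truck       4
2    48      7     suv       2
3    40     28     suv       2
group by vehicle, max of riders:
vehicle
suv      2
truck    4
Name: riders, dtype: int64
reset_index():
  vehicle  riders
0     suv       2
1   truck       4
sum of column 'riders' → 6

6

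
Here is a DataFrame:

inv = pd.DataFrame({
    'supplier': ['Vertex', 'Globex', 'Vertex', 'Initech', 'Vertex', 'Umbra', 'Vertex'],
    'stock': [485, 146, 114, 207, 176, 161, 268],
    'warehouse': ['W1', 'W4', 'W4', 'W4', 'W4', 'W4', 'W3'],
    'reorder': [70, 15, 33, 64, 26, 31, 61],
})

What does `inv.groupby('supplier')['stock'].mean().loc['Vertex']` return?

group by supplier, mean of stock:
supplier
Globex     146.00
Initech    207.00
Umbra      161.00
Vertex     260.75
Name: stock, dtype: float64
Finally, value at index 'Vertex' = 260.75.

260.75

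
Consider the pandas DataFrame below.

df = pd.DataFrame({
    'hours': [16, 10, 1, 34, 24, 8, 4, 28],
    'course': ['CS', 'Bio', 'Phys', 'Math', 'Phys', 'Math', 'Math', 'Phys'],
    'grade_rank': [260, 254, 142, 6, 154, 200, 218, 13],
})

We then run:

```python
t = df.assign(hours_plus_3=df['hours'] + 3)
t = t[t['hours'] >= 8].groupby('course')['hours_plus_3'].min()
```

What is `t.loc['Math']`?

add column hours_plus_3 = df['hours'] + 3:
   hours course  grade_rank  hours_plus_3
0     16     CS         260            19
1     10    Bio         254            13
2      1   Phys         142             4
3     34   Math           6            37
4     24   Phys         154            27
5      8   Math         200            11
6      4   Math         218             7
7     28   Phys          13            31
filter rows where hours >= 8:
   hours course  grade_rank  hours_plus_3
0     16     CS         260            19
1     10    Bio         254            13
3     34   Math           6            37
4     24   Phys         154            27
5      8   Math         200            11
7     28   Phys          13            31
group by course, min of hours_plus_3:
course
Bio     13
CS      19
Math    11
Phys    27
Name: hours_plus_3, dtype: int64
Taking the value at index 'Math' gives 11.

11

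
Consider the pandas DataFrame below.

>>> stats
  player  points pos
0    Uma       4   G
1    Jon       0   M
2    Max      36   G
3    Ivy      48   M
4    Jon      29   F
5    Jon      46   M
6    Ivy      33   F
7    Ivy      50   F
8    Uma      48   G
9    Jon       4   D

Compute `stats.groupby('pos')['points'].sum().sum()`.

298

group by pos, sum of points:
pos
D      4
F    112
G     88
M     94
Name: points, dtype: int64
Finally, sum of the resulting series = 298.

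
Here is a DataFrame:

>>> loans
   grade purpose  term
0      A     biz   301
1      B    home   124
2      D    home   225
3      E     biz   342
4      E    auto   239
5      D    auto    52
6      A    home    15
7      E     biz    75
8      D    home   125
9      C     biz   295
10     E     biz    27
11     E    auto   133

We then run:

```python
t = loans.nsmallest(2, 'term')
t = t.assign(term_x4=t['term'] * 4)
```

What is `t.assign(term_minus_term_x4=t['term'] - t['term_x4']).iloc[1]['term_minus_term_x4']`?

-81

take 2 rows with smallest term:
   grade purpose  term
6      A    home    15
10     E     biz    27
add column term_x4 = t['term'] * 4:
   grade purpose  term  term_x4
6      A    home    15       60
10     E     biz    27      108
add column term_minus_term_x4 = t['term'] - t['term_x4']:
   grade purpose  term  term_x4  term_minus_term_x4
6      A    home    15       60                 -45
10     E     biz    27      108                 -81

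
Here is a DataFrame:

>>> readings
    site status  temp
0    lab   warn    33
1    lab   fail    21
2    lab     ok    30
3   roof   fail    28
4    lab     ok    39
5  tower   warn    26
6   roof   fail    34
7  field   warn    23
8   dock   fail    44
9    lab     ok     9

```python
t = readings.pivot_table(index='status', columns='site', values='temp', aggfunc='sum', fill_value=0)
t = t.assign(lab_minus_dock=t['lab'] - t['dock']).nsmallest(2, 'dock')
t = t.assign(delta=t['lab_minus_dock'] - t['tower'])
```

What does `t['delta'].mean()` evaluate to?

42.5

pivot: rows=status, cols=site, sum(temp):
site    dock  field  lab  roof  tower
status                               
fail      44      0   21    62      0
ok         0      0   78     0      0
warn       0     23   33     0     26
add column lab_minus_dock = t['lab'] - t['dock']:
site    dock  field  lab  roof  tower  lab_minus_dock
status                                               
fail      44      0   21    62      0             -23
ok         0      0   78     0      0              78
warn       0     23   33     0     26              33
take 2 rows with smallest dock:
site    dock  field  lab  roof  tower  lab_minus_dock
status                                               
ok         0      0   78     0      0              78
warn       0     23   33     0     26              33
add column delta = t['lab_minus_dock'] - t['tower']:
site    dock  field  lab  roof  tower  lab_minus_dock  delta
status                                                      
ok         0      0   78     0      0              78     78
warn       0     23   33     0     26              33      7
Finally, mean of column 'delta' = 42.5.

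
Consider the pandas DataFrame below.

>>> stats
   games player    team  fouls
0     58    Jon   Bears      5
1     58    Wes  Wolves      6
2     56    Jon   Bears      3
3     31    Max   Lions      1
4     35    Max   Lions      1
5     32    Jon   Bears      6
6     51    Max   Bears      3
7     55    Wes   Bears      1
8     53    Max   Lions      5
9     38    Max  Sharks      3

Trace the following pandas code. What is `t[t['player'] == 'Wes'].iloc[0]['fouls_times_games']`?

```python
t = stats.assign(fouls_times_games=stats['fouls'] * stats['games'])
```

add column fouls_times_games = stats['fouls'] * stats['games']:
   games player    team  fouls  fouls_times_games
0     58    Jon   Bears      5                290
1     58    Wes  Wolves      6                348
2     56    Jon   Bears      3                168
3     31    Max   Lions      1                 31
4     35    Max   Lions      1                 35
5     32    Jon   Bears      6                192
6     51    Max   Bears      3                153
7     55    Wes   Bears      1                 55
8     53    Max   Lions      5                265
9     38    Max  Sharks      3                114
filter rows where player == 'Wes':
   games player    team  fouls  fouls_times_games
1     58    Wes  Wolves      6                348
7     55    Wes   Bears      1                 55
Then the value at position 0, column 'fouls_times_games': 348

348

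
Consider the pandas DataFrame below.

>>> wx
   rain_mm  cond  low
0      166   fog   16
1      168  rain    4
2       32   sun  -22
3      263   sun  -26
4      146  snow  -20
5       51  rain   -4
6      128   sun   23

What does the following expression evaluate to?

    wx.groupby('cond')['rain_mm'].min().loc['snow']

group by cond, min of rain_mm:
cond
fog     166
rain     51
snow    146
sun      32
Name: rain_mm, dtype: int64
Finally, value at index 'snow' = 146.

146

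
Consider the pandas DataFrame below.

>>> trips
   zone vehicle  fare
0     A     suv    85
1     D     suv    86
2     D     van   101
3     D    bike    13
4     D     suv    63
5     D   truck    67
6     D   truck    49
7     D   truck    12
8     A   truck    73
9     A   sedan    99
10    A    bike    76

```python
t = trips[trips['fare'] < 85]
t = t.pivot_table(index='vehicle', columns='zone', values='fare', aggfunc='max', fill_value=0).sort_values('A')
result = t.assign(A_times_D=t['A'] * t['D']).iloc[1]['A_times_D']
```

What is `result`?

filter rows where fare < 85:
   zone vehicle  fare
3     D    bike    13
4     D     suv    63
5     D   truck    67
6     D   truck    49
7     D   truck    12
8     A   truck    73
10    A    bike    76
pivot: rows=vehicle, cols=zone, max(fare):
zone      A   D
vehicle        
bike     76  13
suv       0  63
truck    73  67
sort by A:
zone      A   D
vehicle        
suv       0  63
truck    73  67
bike     76  13
add column A_times_D = t['A'] * t['D']:
zone      A   D  A_times_D
vehicle                   
suv       0  63          0
truck    73  67       4891
bike     76  13        988
Finally, value at position 1, column 'A_times_D' = 4891.

4891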